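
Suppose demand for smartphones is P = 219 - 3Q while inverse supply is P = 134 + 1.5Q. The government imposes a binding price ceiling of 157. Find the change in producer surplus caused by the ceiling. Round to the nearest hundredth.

-91.26

Free-market equilibrium: 219 - 3Q = 134 + 1.5Q gives Q* = 18.8889, P* = 162.3333.
At the ceiling price 157, quantity supplied is (157 - 134)/1.5 = 15.3333; supply is the short side, so Q = 15.3333 trades at P = 157.
PS goes from (1/2)(18.8889)(28.3333) = 267.5926 to 176.3333 (computed as (157 - 134)(15.3333) - (1/2)(1.5)(15.3333)^2), a change of -91.2593.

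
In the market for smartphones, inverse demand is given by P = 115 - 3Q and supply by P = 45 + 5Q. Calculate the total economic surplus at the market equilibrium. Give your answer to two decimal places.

306.25

Setting demand equal to supply, 70 = 8Q, so Q* = 8.75 and P* = 88.75.
CS = (1/2)(8.75)(26.25) = 114.8438 and PS = (1/2)(8.75)(43.75) = 191.4062, so total surplus = 306.25.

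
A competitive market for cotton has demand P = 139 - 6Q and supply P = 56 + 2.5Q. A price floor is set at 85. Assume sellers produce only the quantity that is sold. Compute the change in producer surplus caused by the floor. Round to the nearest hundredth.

40.56

Without the control, 139 - 6Q = 56 + 2.5Q so Q* = 9.7647 and P* = 80.4118.
At the floor price 85, quantity demanded is (139 - 85)/6 = 9; demand is the short side, so Q = 9 trades at P = 85.
PS goes from (1/2)(9.7647)(24.4118) = 119.1869 to 159.75 (computed as (85 - 56)(9) - (1/2)(2.5)(9)^2), a change of 40.5631.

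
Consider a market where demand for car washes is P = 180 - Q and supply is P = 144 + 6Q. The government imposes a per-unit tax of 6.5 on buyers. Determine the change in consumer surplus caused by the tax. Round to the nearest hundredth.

Without the tax, 180 - Q = 144 + 6Q so Q* = 5.1429 and P* = 174.8571.
With the tax, buyers' net willingness to pay falls by 6.5: (180 - 6.5) - Q = 144 + 6Q, so Q_t = 4.2143. Buyers pay P_b = 175.7857; sellers receive P_s = P_b - 6.5 = 169.2857.
Consumers lose the trapezoid between P* and P_b out to Q_t plus the triangle from Q_t to Q*: change in CS = 8.8801 - 13.2245 = -4.3444.

-4.34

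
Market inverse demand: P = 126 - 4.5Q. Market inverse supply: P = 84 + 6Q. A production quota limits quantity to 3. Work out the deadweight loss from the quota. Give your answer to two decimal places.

Without the quota, 126 - 4.5Q = 84 + 6Q gives Q* = 4.
At Q = 3 the demand price is 126 - 4.5(3) = 112.5 and the supply price is 84 + 6(3) = 102.
DWL = (1/2)(gap between curves at 3) x (Q* - 3) = (1/2)(10.5)(1) = 5.25.

5.25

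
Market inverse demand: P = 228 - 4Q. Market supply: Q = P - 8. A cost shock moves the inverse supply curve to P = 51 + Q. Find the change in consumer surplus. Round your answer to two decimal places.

Rewriting supply in inverse form: P = 8 + Q.
Initial equilibrium: Q_0 = 44, P_0 = 52; CS_0 = (1/2)(44)(176) = 3872, PS_0 = (1/2)(44)(44) = 968.
New equilibrium: 228 - 4Q = 51 + Q gives Q_1 = 35.4, P_1 = 86.4; CS_1 = 2506.32, PS_1 = 626.58.
Change in consumer surplus = 2506.32 - 3872 = -1365.68.

-1365.68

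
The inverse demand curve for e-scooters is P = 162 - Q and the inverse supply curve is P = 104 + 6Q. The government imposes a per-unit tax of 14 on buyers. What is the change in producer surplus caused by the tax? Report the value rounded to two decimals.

Without the tax, 162 - Q = 104 + 6Q so Q* = 8.2857 and P* = 153.7143.
With the tax, buyers' net willingness to pay falls by 14: (162 - 14) - Q = 104 + 6Q, so Q_t = 6.2857. Buyers pay P_b = 155.7143; sellers receive P_s = P_b - 14 = 141.7143.
Producers lose the trapezoid between P_s and P* out to Q_t plus the triangle from Q_t to Q*: change in PS = 118.5306 - 205.9592 = -87.4286.

-87.43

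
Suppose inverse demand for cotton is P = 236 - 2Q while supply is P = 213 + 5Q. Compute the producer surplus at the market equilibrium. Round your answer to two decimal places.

26.99

Set 236 - 2Q = 213 + 5Q, which gives 23 = 7Q, so Q* = 3.2857 and P* = 236 - 2(3.2857) = 229.4286.
Producer surplus is the triangle above supply below P*: (1/2)(3.2857)(229.4286 - 213) = (1/2)(3.2857)(16.4286) = 26.9898.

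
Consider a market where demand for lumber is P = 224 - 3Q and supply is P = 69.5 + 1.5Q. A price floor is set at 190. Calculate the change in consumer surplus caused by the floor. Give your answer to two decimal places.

Free-market equilibrium: 224 - 3Q = 69.5 + 1.5Q gives Q* = 34.3333, P* = 121.
At P = 190, buyers demand (224 - 190)/3 = 11.3333 while sellers would supply more, so the quantity traded is 11.3333 at price 190.
CS goes from (1/2)(34.3333)(103) = 1768.1667 to 192.6667 (computed as (224 - 190)(11.3333) - (1/2)(3)(11.3333)^2), a change of -1575.5.

-1575.50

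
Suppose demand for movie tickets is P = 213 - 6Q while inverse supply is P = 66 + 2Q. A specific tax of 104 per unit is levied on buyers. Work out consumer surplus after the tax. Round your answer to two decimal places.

Without the tax, 213 - 6Q = 66 + 2Q so Q* = 18.375 and P* = 102.75.
A tax on buyers shifts demand down by 104: (213 - 104) - 6Q = 66 + 2Q, so Q_t = 5.375. Buyers pay P_b = 180.75; sellers receive P_s = P_b - 104 = 76.75.
Consumer surplus is the triangle under demand above P_b: (1/2)(5.375)(213 - 180.75) = 86.6719.

86.67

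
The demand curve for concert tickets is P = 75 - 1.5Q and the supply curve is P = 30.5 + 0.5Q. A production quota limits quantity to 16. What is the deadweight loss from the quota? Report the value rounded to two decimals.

Without the quota, 75 - 1.5Q = 30.5 + 0.5Q gives Q* = 22.25.
At Q = 16 the demand price is 75 - 1.5(16) = 51 and the supply price is 30.5 + 0.5(16) = 38.5.
DWL = (1/2)(gap between curves at 16) x (Q* - 16) = (1/2)(12.5)(6.25) = 39.0625.

39.06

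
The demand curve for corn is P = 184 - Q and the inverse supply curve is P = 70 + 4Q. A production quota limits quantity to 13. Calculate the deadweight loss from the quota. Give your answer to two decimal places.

Without the quota, 184 - Q = 70 + 4Q gives Q* = 22.8.
At Q = 13 the demand price is 184 - (13) = 171 and the supply price is 70 + 4(13) = 122.
DWL = (1/2)(gap between curves at 13) x (Q* - 13) = (1/2)(49)(9.8) = 240.1.

240.10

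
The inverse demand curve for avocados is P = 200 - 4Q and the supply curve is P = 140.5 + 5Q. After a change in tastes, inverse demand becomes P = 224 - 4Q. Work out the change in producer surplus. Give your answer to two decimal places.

105.93

Initial equilibrium: Q_0 = 6.6111, P_0 = 173.5556; CS_0 = (1/2)(6.6111)(26.4444) = 87.4136, PS_0 = (1/2)(6.6111)(33.0556) = 109.267.
New equilibrium: 224 - 4Q = 140.5 + 5Q gives Q_1 = 9.2778, P_1 = 186.8889; CS_1 = 172.1543, PS_1 = 215.1929.
Change in producer surplus = 215.1929 - 109.267 = 105.9259.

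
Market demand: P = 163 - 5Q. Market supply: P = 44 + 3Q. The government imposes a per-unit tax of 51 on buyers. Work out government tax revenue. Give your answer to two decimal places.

Pre-tax equilibrium: 163 - 5Q = 44 + 3Q gives Q* = 14.875, P* = 88.625.
A tax on buyers shifts demand down by 51: (163 - 51) - 5Q = 44 + 3Q, so Q_t = 8.5. Buyers pay P_b = 120.5; sellers receive P_s = P_b - 51 = 69.5.
Revenue is the tax times quantity traded: 51 x 8.5 = 433.5.

433.50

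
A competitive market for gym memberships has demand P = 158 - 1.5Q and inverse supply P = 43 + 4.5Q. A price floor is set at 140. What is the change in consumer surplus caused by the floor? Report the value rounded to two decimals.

-167.52

Free-market equilibrium: 158 - 1.5Q = 43 + 4.5Q gives Q* = 19.1667, P* = 129.25.
At P = 140, buyers demand (158 - 140)/1.5 = 12 while sellers would supply more, so the quantity traded is 12 at price 140.
CS goes from (1/2)(19.1667)(28.75) = 275.5208 to 108 (computed as (158 - 140)(12) - (1/2)(1.5)(12)^2), a change of -167.5208.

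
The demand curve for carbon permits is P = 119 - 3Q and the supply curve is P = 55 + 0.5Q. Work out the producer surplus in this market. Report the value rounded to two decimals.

Set 119 - 3Q = 55 + 0.5Q, which gives 64 = 3.5Q, so Q* = 18.2857 and P* = 119 - 3(18.2857) = 64.1429.
The supply curve's price intercept is 55, so PS = (1/2)(Q*)(P* - 55) = (1/2)(18.2857)(9.1429) = 83.5918.

83.59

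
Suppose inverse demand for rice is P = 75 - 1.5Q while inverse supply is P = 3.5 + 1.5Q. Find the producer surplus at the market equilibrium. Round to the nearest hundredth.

426.02

Setting demand equal to supply, 71.5 = 3Q, so Q* = 23.8333 and P* = 39.25.
Producer surplus is the triangle above supply below P*: (1/2)(23.8333)(39.25 - 3.5) = (1/2)(23.8333)(35.75) = 426.0208.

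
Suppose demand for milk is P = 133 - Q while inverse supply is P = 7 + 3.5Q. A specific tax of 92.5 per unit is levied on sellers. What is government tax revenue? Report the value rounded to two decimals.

688.61

Without the tax, 133 - Q = 7 + 3.5Q so Q* = 28 and P* = 105.
A tax on sellers shifts supply up by 92.5: 133 - Q = 7 + 3.5Q + 92.5, so Q_t = 7.4444. Buyers pay P_b = 125.5556; sellers receive P_s = P_b - 92.5 = 33.0556.
Revenue is the tax times quantity traded: 92.5 x 7.4444 = 688.6111.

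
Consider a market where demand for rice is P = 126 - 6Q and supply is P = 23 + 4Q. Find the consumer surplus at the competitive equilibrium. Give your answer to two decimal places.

318.27

Setting demand equal to supply, 103 = 10Q, so Q* = 10.3 and P* = 64.2.
Consumer surplus is the triangle under demand above P*: (1/2)(10.3)(126 - 64.2) = (1/2)(10.3)(61.8) = 318.27.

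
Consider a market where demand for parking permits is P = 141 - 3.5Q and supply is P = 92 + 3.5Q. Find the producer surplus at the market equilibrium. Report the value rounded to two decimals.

85.75

Equilibrium: 141 - 3.5Q = 92 + 3.5Q, so Q* = 7 and P* = 116.5.
The supply curve's price intercept is 92, so PS = (1/2)(Q*)(P* - 92) = (1/2)(7)(24.5) = 85.75.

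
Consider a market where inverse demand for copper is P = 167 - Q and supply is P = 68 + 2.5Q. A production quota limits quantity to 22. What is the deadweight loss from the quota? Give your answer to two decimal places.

69.14

Unrestricted equilibrium: Q* = (167 - 68)/(1 + 2.5) = 28.2857.
At Q = 22 the demand price is 167 - (22) = 145 and the supply price is 68 + 2.5(22) = 123.
DWL = (1/2)(gap between curves at 22) x (Q* - 22) = (1/2)(22)(6.2857) = 69.1429.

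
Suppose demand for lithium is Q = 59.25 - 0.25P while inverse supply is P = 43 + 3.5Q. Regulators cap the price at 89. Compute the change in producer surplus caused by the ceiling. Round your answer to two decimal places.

-868.61

Rewriting demand in inverse form: P = 237 - 4Q.
Without the control, 237 - 4Q = 43 + 3.5Q so Q* = 25.8667 and P* = 133.5333.
At P = 89, sellers supply (89 - 43)/3.5 = 13.1429 while buyers want more, so the quantity traded is 13.1429 at price 89.
PS goes from (1/2)(25.8667)(90.5333) = 1170.8978 to 302.2857 (computed as (89 - 43)(13.1429) - (1/2)(3.5)(13.1429)^2), a change of -868.6121.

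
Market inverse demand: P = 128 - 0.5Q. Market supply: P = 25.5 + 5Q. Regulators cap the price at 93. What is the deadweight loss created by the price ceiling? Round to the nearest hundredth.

Without the control, 128 - 0.5Q = 25.5 + 5Q so Q* = 18.6364 and P* = 118.6818.
At the ceiling price 93, quantity supplied is (93 - 25.5)/5 = 13.5; supply is the short side, so Q = 13.5 trades at P = 93.
At Q = 13.5 the demand price is 121.25 and the supply price is 93. Deadweight loss is the triangle between the curves from 13.5 to 18.6364: (1/2)(121.25 - 93)(18.6364 - 13.5) = 72.5511.

72.55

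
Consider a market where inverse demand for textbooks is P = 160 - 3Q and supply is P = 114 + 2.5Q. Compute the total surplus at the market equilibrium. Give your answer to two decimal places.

192.36

Set 160 - 3Q = 114 + 2.5Q, which gives 46 = 5.5Q, so Q* = 8.3636 and P* = 160 - 3(8.3636) = 134.9091.
Total surplus is the full triangle between the curves from 0 to Q*: (1/2)(8.3636)(160 - 114) = 192.3636.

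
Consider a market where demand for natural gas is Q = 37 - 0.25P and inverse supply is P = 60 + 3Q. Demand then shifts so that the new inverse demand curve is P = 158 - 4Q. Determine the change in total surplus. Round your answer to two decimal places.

Rewriting demand in inverse form: P = 148 - 4Q.
Initial equilibrium: Q_0 = 12.5714, P_0 = 97.7143; CS_0 = (1/2)(12.5714)(50.2857) = 316.0816, PS_0 = (1/2)(12.5714)(37.7143) = 237.0612.
New equilibrium: 158 - 4Q = 60 + 3Q gives Q_1 = 14, P_1 = 102; CS_1 = 392, PS_1 = 294.
Change in total surplus = (392 + 294) - (316.0816 + 237.0612) = 132.8571.

132.86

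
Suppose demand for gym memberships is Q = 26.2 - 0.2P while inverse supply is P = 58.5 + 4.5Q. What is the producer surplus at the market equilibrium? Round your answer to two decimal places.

131.04

Rewriting demand in inverse form: P = 131 - 5Q.
Equilibrium: 131 - 5Q = 58.5 + 4.5Q, so Q* = 7.6316 and P* = 92.8421.
The supply curve's price intercept is 58.5, so PS = (1/2)(Q*)(P* - 58.5) = (1/2)(7.6316)(34.3421) = 131.0422.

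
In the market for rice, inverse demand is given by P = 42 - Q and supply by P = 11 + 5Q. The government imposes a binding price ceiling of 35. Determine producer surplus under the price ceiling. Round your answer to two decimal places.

Free-market equilibrium: 42 - Q = 11 + 5Q gives Q* = 5.1667, P* = 36.8333.
At P = 35, sellers supply (35 - 11)/5 = 4.8 while buyers want more, so the quantity traded is 4.8 at price 35.
PS is the triangle above supply below 35: (1/2)(4.8)(35 - 11) = 57.6.

57.60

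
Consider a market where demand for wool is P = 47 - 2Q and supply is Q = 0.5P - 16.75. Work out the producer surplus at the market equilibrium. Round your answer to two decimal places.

Rewriting supply in inverse form: P = 33.5 + 2Q.
Set 47 - 2Q = 33.5 + 2Q, which gives 13.5 = 4Q, so Q* = 3.375 and P* = 47 - 2(3.375) = 40.25.
Producer surplus is the triangle above supply below P*: (1/2)(3.375)(40.25 - 33.5) = (1/2)(3.375)(6.75) = 11.3906.

11.39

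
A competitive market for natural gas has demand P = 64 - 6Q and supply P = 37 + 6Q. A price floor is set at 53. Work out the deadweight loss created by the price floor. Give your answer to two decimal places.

1.04

Free-market equilibrium: 64 - 6Q = 37 + 6Q gives Q* = 2.25, P* = 50.5.
At the floor price 53, quantity demanded is (64 - 53)/6 = 1.8333; demand is the short side, so Q = 1.8333 trades at P = 53.
At Q = 1.8333 the demand price is 53 and the supply price is 48. Deadweight loss is the triangle between the curves from 1.8333 to 2.25: (1/2)(53 - 48)(2.25 - 1.8333) = 1.0417.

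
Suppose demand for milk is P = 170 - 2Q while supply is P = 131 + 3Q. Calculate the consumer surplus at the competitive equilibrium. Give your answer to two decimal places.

Set 170 - 2Q = 131 + 3Q, which gives 39 = 5Q, so Q* = 7.8 and P* = 170 - 2(7.8) = 154.4.
CS is the area between the demand curve and P* from 0 to Q*: (1/2)(7.8)(15.6) = 60.84.

60.84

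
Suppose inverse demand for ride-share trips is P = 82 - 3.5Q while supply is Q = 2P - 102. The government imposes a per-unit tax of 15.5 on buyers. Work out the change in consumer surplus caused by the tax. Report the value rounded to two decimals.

-78.83

Rewriting supply in inverse form: P = 51 + 0.5Q.
Without the tax, 82 - 3.5Q = 51 + 0.5Q so Q* = 7.75 and P* = 54.875.
A tax on buyers shifts demand down by 15.5: (82 - 15.5) - 3.5Q = 51 + 0.5Q, so Q_t = 3.875. Buyers pay P_b = 68.4375; sellers receive P_s = P_b - 15.5 = 52.9375.
CS falls from (1/2)(7.75)(27.125) = 105.1094 to (1/2)(3.875)(13.5625) = 26.2773, a change of -78.832.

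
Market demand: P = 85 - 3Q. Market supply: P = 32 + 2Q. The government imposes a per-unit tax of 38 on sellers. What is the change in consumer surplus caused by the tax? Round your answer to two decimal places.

-155.04

Without the tax, 85 - 3Q = 32 + 2Q so Q* = 10.6 and P* = 53.2.
With the tax, sellers need 38 more per unit: 85 - 3Q = 32 + 2Q + 38, so Q_t = 3. Buyers pay P_b = 76; sellers receive P_s = P_b - 38 = 38.
Consumers lose the trapezoid between P* and P_b out to Q_t plus the triangle from Q_t to Q*: change in CS = 13.5 - 168.54 = -155.04.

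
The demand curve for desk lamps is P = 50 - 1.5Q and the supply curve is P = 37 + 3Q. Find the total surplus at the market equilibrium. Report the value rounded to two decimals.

Set 50 - 1.5Q = 37 + 3Q, which gives 13 = 4.5Q, so Q* = 2.8889 and P* = 50 - 1.5(2.8889) = 45.6667.
CS = (1/2)(2.8889)(4.3333) = 6.2593 and PS = (1/2)(2.8889)(8.6667) = 12.5185, so total surplus = 18.7778.

18.78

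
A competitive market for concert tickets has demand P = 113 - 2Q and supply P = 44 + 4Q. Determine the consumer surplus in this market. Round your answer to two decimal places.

132.25

Setting demand equal to supply, 69 = 6Q, so Q* = 11.5 and P* = 90.
The demand choke price is 113, so CS = (1/2)(Q*)(113 - P*) = (1/2)(11.5)(23) = 132.25.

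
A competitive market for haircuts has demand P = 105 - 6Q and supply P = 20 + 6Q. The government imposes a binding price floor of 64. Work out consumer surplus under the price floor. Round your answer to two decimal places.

Without the control, 105 - 6Q = 20 + 6Q so Q* = 7.0833 and P* = 62.5.
At the floor price 64, quantity demanded is (105 - 64)/6 = 6.8333; demand is the short side, so Q = 6.8333 trades at P = 64.
CS is the triangle under demand above 64: (1/2)(6.8333)(105 - 64) = 140.0833.

140.08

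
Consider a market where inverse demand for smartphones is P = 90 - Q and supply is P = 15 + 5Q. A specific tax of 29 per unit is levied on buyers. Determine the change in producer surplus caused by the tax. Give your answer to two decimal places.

-243.68

Pre-tax equilibrium: 90 - Q = 15 + 5Q gives Q* = 12.5, P* = 77.5.
A tax on buyers shifts demand down by 29: (90 - 29) - Q = 15 + 5Q, so Q_t = 7.6667. Buyers pay P_b = 82.3333; sellers receive P_s = P_b - 29 = 53.3333.
PS falls from (1/2)(12.5)(62.5) = 390.625 to (1/2)(7.6667)(38.3333) = 146.9444, a change of -243.6806.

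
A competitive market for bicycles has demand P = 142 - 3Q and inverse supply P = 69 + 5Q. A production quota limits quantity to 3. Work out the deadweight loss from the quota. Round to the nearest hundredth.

150.06

Unrestricted equilibrium: Q* = (142 - 69)/(3 + 5) = 9.125.
At Q = 3 the demand price is 142 - 3(3) = 133 and the supply price is 69 + 5(3) = 84.
DWL = (1/2)(gap between curves at 3) x (Q* - 3) = (1/2)(49)(6.125) = 150.0625.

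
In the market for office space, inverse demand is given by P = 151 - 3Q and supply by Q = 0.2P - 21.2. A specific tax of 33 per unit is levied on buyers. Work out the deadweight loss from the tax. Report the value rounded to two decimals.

68.06

Rewriting supply in inverse form: P = 106 + 5Q.
Without the tax, 151 - 3Q = 106 + 5Q so Q* = 5.625 and P* = 134.125.
A tax on buyers shifts demand down by 33: (151 - 33) - 3Q = 106 + 5Q, so Q_t = 1.5. Buyers pay P_b = 146.5; sellers receive P_s = P_b - 33 = 113.5.
Deadweight loss is the triangle between the curves from Q_t to Q*: (1/2)(5.625 - 1.5)(33) = 68.0625.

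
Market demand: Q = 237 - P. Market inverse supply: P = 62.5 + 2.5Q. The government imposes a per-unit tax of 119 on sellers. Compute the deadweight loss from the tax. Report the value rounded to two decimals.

2023.00

Rewriting demand in inverse form: P = 237 - Q.
Pre-tax equilibrium: 237 - Q = 62.5 + 2.5Q gives Q* = 49.8571, P* = 187.1429.
With the tax, sellers need 119 more per unit: 237 - Q = 62.5 + 2.5Q + 119, so Q_t = 15.8571. Buyers pay P_b = 221.1429; sellers receive P_s = P_b - 119 = 102.1429.
The welfare triangle lost has base Q* - Q_t = 34 and height t = 119, so DWL = (1/2)(34)(119) = 2023.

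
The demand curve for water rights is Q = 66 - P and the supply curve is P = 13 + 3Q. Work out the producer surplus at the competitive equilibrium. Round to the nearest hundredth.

263.34

Rewriting demand in inverse form: P = 66 - Q.
Set 66 - Q = 13 + 3Q, which gives 53 = 4Q, so Q* = 13.25 and P* = 66 - (13.25) = 52.75.
The supply curve's price intercept is 13, so PS = (1/2)(Q*)(P* - 13) = (1/2)(13.25)(39.75) = 263.3438.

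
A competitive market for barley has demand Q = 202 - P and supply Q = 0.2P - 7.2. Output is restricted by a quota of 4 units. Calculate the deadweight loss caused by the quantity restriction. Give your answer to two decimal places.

Rewriting demand in inverse form: P = 202 - Q.
Rewriting supply in inverse form: P = 36 + 5Q.
Unrestricted equilibrium: Q* = (202 - 36)/(1 + 5) = 27.6667.
At Q = 4 the demand price is 202 - (4) = 198 and the supply price is 36 + 5(4) = 56.
DWL = (1/2)(gap between curves at 4) x (Q* - 4) = (1/2)(142)(23.6667) = 1680.3333.

1680.33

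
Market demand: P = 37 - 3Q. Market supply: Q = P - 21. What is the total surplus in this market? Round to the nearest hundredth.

32.00

Rewriting supply in inverse form: P = 21 + Q.
Equilibrium: 37 - 3Q = 21 + Q, so Q* = 4 and P* = 25.
Total surplus is the full triangle between the curves from 0 to Q*: (1/2)(4)(37 - 21) = 32.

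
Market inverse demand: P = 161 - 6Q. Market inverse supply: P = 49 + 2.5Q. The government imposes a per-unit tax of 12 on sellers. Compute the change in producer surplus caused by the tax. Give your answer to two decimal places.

Pre-tax equilibrium: 161 - 6Q = 49 + 2.5Q gives Q* = 13.1765, P* = 81.9412.
With the tax, sellers need 12 more per unit: 161 - 6Q = 49 + 2.5Q + 12, so Q_t = 11.7647. Buyers pay P_b = 90.4118; sellers receive P_s = P_b - 12 = 78.4118.
Producers lose the trapezoid between P_s and P* out to Q_t plus the triangle from Q_t to Q*: change in PS = 173.0104 - 217.0242 = -44.0138.

-44.01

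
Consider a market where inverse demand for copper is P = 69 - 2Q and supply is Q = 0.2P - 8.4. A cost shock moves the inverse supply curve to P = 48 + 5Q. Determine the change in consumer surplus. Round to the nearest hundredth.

Rewriting supply in inverse form: P = 42 + 5Q.
Initial equilibrium: Q_0 = 3.8571, P_0 = 61.2857; CS_0 = (1/2)(3.8571)(7.7143) = 14.8776, PS_0 = (1/2)(3.8571)(19.2857) = 37.1939.
New equilibrium: 69 - 2Q = 48 + 5Q gives Q_1 = 3, P_1 = 63; CS_1 = 9, PS_1 = 22.5.
Change in consumer surplus = 9 - 14.8776 = -5.8776.

-5.88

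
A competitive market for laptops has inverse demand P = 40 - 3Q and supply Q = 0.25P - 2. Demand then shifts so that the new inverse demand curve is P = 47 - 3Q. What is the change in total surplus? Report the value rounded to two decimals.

Rewriting supply in inverse form: P = 8 + 4Q.
Initial equilibrium: Q_0 = 4.5714, P_0 = 26.2857; CS_0 = (1/2)(4.5714)(13.7143) = 31.3469, PS_0 = (1/2)(4.5714)(18.2857) = 41.7959.
New equilibrium: 47 - 3Q = 8 + 4Q gives Q_1 = 5.5714, P_1 = 30.2857; CS_1 = 46.5612, PS_1 = 62.0816.
Change in total surplus = (46.5612 + 62.0816) - (31.3469 + 41.7959) = 35.5.

35.50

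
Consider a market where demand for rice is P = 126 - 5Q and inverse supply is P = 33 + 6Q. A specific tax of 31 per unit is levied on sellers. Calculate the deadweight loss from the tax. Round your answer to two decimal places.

Without the tax, 126 - 5Q = 33 + 6Q so Q* = 8.4545 and P* = 83.7273.
A tax on sellers shifts supply up by 31: 126 - 5Q = 33 + 6Q + 31, so Q_t = 5.6364. Buyers pay P_b = 97.8182; sellers receive P_s = P_b - 31 = 66.8182.
The welfare triangle lost has base Q* - Q_t = 2.8182 and height t = 31, so DWL = (1/2)(2.8182)(31) = 43.6818.

43.68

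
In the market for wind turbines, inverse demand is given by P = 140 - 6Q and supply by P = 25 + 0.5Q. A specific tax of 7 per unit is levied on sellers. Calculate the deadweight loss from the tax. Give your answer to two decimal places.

3.77

Pre-tax equilibrium: 140 - 6Q = 25 + 0.5Q gives Q* = 17.6923, P* = 33.8462.
A tax on sellers shifts supply up by 7: 140 - 6Q = 25 + 0.5Q + 7, so Q_t = 16.6154. Buyers pay P_b = 40.3077; sellers receive P_s = P_b - 7 = 33.3077.
The welfare triangle lost has base Q* - Q_t = 1.0769 and height t = 7, so DWL = (1/2)(1.0769)(7) = 3.7692.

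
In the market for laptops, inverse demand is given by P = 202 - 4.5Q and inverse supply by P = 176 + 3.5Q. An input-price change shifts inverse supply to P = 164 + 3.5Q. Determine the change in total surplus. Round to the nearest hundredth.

48.00

Initial equilibrium: Q_0 = 3.25, P_0 = 187.375; CS_0 = (1/2)(3.25)(14.625) = 23.7656, PS_0 = (1/2)(3.25)(11.375) = 18.4844.
New equilibrium: 202 - 4.5Q = 164 + 3.5Q gives Q_1 = 4.75, P_1 = 180.625; CS_1 = 50.7656, PS_1 = 39.4844.
Change in total surplus = (50.7656 + 39.4844) - (23.7656 + 18.4844) = 48.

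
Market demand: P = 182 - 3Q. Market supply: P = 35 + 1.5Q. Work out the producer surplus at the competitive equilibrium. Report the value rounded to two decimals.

Equilibrium: 182 - 3Q = 35 + 1.5Q, so Q* = 32.6667 and P* = 84.
Producer surplus is the triangle above supply below P*: (1/2)(32.6667)(84 - 35) = (1/2)(32.6667)(49) = 800.3333.

800.33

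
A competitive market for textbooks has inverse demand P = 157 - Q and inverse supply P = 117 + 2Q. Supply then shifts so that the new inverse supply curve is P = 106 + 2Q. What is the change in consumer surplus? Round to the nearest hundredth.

Initial equilibrium: Q_0 = 13.3333, P_0 = 143.6667; CS_0 = (1/2)(13.3333)(13.3333) = 88.8889, PS_0 = (1/2)(13.3333)(26.6667) = 177.7778.
New equilibrium: 157 - Q = 106 + 2Q gives Q_1 = 17, P_1 = 140; CS_1 = 144.5, PS_1 = 289.
Change in consumer surplus = 144.5 - 88.8889 = 55.6111.

55.61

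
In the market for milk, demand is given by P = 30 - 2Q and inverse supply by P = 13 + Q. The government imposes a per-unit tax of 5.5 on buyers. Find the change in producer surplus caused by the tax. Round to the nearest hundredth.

Without the tax, 30 - 2Q = 13 + Q so Q* = 5.6667 and P* = 18.6667.
A tax on buyers shifts demand down by 5.5: (30 - 5.5) - 2Q = 13 + Q, so Q_t = 3.8333. Buyers pay P_b = 22.3333; sellers receive P_s = P_b - 5.5 = 16.8333.
Producers lose the trapezoid between P_s and P* out to Q_t plus the triangle from Q_t to Q*: change in PS = 7.3472 - 16.0556 = -8.7083.

-8.71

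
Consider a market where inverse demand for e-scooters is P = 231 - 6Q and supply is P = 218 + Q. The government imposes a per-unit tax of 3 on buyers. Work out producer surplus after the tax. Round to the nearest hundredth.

Without the tax, 231 - 6Q = 218 + Q so Q* = 1.8571 and P* = 219.8571.
A tax on buyers shifts demand down by 3: (231 - 3) - 6Q = 218 + Q, so Q_t = 1.4286. Buyers pay P_b = 222.4286; sellers receive P_s = P_b - 3 = 219.4286.
PS = (1/2)(Q_t)(P_s - 218) = (1/2)(1.4286)(1.4286) = 1.0204.

1.02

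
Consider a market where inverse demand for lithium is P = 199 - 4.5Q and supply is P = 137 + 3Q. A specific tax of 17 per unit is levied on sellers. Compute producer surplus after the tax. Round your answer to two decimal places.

Without the tax, 199 - 4.5Q = 137 + 3Q so Q* = 8.2667 and P* = 161.8.
With the tax, sellers need 17 more per unit: 199 - 4.5Q = 137 + 3Q + 17, so Q_t = 6. Buyers pay P_b = 172; sellers receive P_s = P_b - 17 = 155.
Producer surplus is the triangle above supply below P_s: (1/2)(6)(155 - 137) = 54.

54.00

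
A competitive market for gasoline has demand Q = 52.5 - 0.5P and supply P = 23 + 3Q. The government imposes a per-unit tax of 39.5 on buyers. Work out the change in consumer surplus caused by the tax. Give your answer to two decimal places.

-196.71

Rewriting demand in inverse form: P = 105 - 2Q.
Pre-tax equilibrium: 105 - 2Q = 23 + 3Q gives Q* = 16.4, P* = 72.2.
A tax on buyers shifts demand down by 39.5: (105 - 39.5) - 2Q = 23 + 3Q, so Q_t = 8.5. Buyers pay P_b = 88; sellers receive P_s = P_b - 39.5 = 48.5.
CS falls from (1/2)(16.4)(32.8) = 268.96 to (1/2)(8.5)(17) = 72.25, a change of -196.71.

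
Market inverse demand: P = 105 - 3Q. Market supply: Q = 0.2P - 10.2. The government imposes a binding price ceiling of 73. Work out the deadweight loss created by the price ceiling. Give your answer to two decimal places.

Rewriting supply in inverse form: P = 51 + 5Q.
Free-market equilibrium: 105 - 3Q = 51 + 5Q gives Q* = 6.75, P* = 84.75.
At P = 73, sellers supply (73 - 51)/5 = 4.4 while buyers want more, so the quantity traded is 4.4 at price 73.
At Q = 4.4 the demand price is 91.8 and the supply price is 73. Deadweight loss is the triangle between the curves from 4.4 to 6.75: (1/2)(91.8 - 73)(6.75 - 4.4) = 22.09.

22.09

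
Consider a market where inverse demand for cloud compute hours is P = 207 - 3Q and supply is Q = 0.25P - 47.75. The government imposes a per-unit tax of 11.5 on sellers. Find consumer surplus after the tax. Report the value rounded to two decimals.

0.62

Rewriting supply in inverse form: P = 191 + 4Q.
Pre-tax equilibrium: 207 - 3Q = 191 + 4Q gives Q* = 2.2857, P* = 200.1429.
With the tax, sellers need 11.5 more per unit: 207 - 3Q = 191 + 4Q + 11.5, so Q_t = 0.6429. Buyers pay P_b = 205.0714; sellers receive P_s = P_b - 11.5 = 193.5714.
Consumer surplus is the triangle under demand above P_b: (1/2)(0.6429)(207 - 205.0714) = 0.6199.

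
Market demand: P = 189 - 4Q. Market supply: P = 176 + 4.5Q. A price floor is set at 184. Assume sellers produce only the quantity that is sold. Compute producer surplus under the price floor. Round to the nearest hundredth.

Without the control, 189 - 4Q = 176 + 4.5Q so Q* = 1.5294 and P* = 182.8824.
At the floor price 184, quantity demanded is (189 - 184)/4 = 1.25; demand is the short side, so Q = 1.25 trades at P = 184.
The supply price at Q = 1.25 is 181.625. PS is the trapezoid between 184 and supply over [0, 1.25]: (1/2)[(184 - 176) + (184 - 181.625)](1.25) = 6.4844.

6.48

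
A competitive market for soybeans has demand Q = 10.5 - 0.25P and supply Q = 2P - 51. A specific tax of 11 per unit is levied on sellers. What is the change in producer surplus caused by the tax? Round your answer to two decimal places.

Rewriting demand in inverse form: P = 42 - 4Q.
Rewriting supply in inverse form: P = 25.5 + 0.5Q.
Pre-tax equilibrium: 42 - 4Q = 25.5 + 0.5Q gives Q* = 3.6667, P* = 27.3333.
With the tax, sellers need 11 more per unit: 42 - 4Q = 25.5 + 0.5Q + 11, so Q_t = 1.2222. Buyers pay P_b = 37.1111; sellers receive P_s = P_b - 11 = 26.1111.
Producers lose the trapezoid between P_s and P* out to Q_t plus the triangle from Q_t to Q*: change in PS = 0.3735 - 3.3611 = -2.9877.

-2.99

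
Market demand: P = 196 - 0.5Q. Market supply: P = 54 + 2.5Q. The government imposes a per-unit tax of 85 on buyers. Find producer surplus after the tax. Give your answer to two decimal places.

451.25

Without the tax, 196 - 0.5Q = 54 + 2.5Q so Q* = 47.3333 and P* = 172.3333.
A tax on buyers shifts demand down by 85: (196 - 85) - 0.5Q = 54 + 2.5Q, so Q_t = 19. Buyers pay P_b = 186.5; sellers receive P_s = P_b - 85 = 101.5.
PS = (1/2)(Q_t)(P_s - 54) = (1/2)(19)(47.5) = 451.25.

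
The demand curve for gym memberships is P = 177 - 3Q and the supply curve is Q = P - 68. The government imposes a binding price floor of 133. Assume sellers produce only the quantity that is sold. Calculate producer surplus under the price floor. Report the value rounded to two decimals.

845.78

Rewriting supply in inverse form: P = 68 + Q.
Without the control, 177 - 3Q = 68 + Q so Q* = 27.25 and P* = 95.25.
At P = 133, buyers demand (177 - 133)/3 = 14.6667 while sellers would supply more, so the quantity traded is 14.6667 at price 133.
The supply price at Q = 14.6667 is 82.6667. PS is the trapezoid between 133 and supply over [0, 14.6667]: (1/2)[(133 - 68) + (133 - 82.6667)](14.6667) = 845.7778.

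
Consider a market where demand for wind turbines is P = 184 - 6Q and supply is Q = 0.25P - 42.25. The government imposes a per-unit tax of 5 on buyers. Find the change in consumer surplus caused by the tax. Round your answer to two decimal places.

-3.75

Rewriting supply in inverse form: P = 169 + 4Q.
Pre-tax equilibrium: 184 - 6Q = 169 + 4Q gives Q* = 1.5, P* = 175.
With the tax, buyers' net willingness to pay falls by 5: (184 - 5) - 6Q = 169 + 4Q, so Q_t = 1. Buyers pay P_b = 178; sellers receive P_s = P_b - 5 = 173.
Consumers lose the trapezoid between P* and P_b out to Q_t plus the triangle from Q_t to Q*: change in CS = 3 - 6.75 = -3.75.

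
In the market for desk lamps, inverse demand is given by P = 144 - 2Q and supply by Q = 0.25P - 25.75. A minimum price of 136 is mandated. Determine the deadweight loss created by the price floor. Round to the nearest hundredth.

24.08

Rewriting supply in inverse form: P = 103 + 4Q.
Without the control, 144 - 2Q = 103 + 4Q so Q* = 6.8333 and P* = 130.3333.
At P = 136, buyers demand (144 - 136)/2 = 4 while sellers would supply more, so the quantity traded is 4 at price 136.
The lost-trades triangle has base Q* - 4 = 2.8333 and height equal to the gap between the curves at Q = 4, which is 136 - 119 = 17. DWL = (1/2)(2.8333)(17) = 24.0833.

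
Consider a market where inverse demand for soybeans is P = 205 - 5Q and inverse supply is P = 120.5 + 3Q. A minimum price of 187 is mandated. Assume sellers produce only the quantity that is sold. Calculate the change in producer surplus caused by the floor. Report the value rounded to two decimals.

52.61

Free-market equilibrium: 205 - 5Q = 120.5 + 3Q gives Q* = 10.5625, P* = 152.1875.
At P = 187, buyers demand (205 - 187)/5 = 3.6 while sellers would supply more, so the quantity traded is 3.6 at price 187.
PS goes from (1/2)(10.5625)(31.6875) = 167.3496 to 219.96 (computed as (187 - 120.5)(3.6) - (1/2)(3)(3.6)^2), a change of 52.6104.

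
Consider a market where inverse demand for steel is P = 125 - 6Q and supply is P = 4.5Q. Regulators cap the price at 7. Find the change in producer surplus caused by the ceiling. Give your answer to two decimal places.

-313.43

Free-market equilibrium: 125 - 6Q = 4.5Q gives Q* = 11.9048, P* = 53.5714.
At the ceiling price 7, quantity supplied is (7 - 0)/4.5 = 1.5556; supply is the short side, so Q = 1.5556 trades at P = 7.
PS goes from (1/2)(11.9048)(53.5714) = 318.8776 to 5.4444 (computed as (7 - 0)(1.5556) - (1/2)(4.5)(1.5556)^2), a change of -313.4331.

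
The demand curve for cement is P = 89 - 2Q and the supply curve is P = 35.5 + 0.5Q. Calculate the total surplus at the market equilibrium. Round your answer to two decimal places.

Set 89 - 2Q = 35.5 + 0.5Q, which gives 53.5 = 2.5Q, so Q* = 21.4 and P* = 89 - 2(21.4) = 46.2.
Total surplus is the full triangle between the curves from 0 to Q*: (1/2)(21.4)(89 - 35.5) = 572.45.

572.45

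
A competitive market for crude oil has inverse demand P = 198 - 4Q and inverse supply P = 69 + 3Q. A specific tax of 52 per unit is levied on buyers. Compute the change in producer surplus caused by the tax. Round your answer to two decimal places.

-327.92

Without the tax, 198 - 4Q = 69 + 3Q so Q* = 18.4286 and P* = 124.2857.
With the tax, buyers' net willingness to pay falls by 52: (198 - 52) - 4Q = 69 + 3Q, so Q_t = 11. Buyers pay P_b = 154; sellers receive P_s = P_b - 52 = 102.
PS falls from (1/2)(18.4286)(55.2857) = 509.4184 to (1/2)(11)(33) = 181.5, a change of -327.9184.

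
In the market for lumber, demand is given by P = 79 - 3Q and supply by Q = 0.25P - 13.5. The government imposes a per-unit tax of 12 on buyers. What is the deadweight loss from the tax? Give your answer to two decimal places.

10.29

Rewriting supply in inverse form: P = 54 + 4Q.
Pre-tax equilibrium: 79 - 3Q = 54 + 4Q gives Q* = 3.5714, P* = 68.2857.
With the tax, buyers' net willingness to pay falls by 12: (79 - 12) - 3Q = 54 + 4Q, so Q_t = 1.8571. Buyers pay P_b = 73.4286; sellers receive P_s = P_b - 12 = 61.4286.
The welfare triangle lost has base Q* - Q_t = 1.7143 and height t = 12, so DWL = (1/2)(1.7143)(12) = 10.2857.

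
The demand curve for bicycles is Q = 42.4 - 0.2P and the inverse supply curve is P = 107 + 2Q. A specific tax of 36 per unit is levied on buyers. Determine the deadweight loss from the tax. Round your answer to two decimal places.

92.57

Rewriting demand in inverse form: P = 212 - 5Q.
Pre-tax equilibrium: 212 - 5Q = 107 + 2Q gives Q* = 15, P* = 137.
With the tax, buyers' net willingness to pay falls by 36: (212 - 36) - 5Q = 107 + 2Q, so Q_t = 9.8571. Buyers pay P_b = 162.7143; sellers receive P_s = P_b - 36 = 126.7143.
Deadweight loss is the triangle between the curves from Q_t to Q*: (1/2)(15 - 9.8571)(36) = 92.5714.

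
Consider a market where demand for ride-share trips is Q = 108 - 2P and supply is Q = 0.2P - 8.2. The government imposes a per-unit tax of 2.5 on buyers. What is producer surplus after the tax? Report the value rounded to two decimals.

Rewriting demand in inverse form: P = 54 - 0.5Q.
Rewriting supply in inverse form: P = 41 + 5Q.
Pre-tax equilibrium: 54 - 0.5Q = 41 + 5Q gives Q* = 2.3636, P* = 52.8182.
A tax on buyers shifts demand down by 2.5: (54 - 2.5) - 0.5Q = 41 + 5Q, so Q_t = 1.9091. Buyers pay P_b = 53.0455; sellers receive P_s = P_b - 2.5 = 50.5455.
Producer surplus is the triangle above supply below P_s: (1/2)(1.9091)(50.5455 - 41) = 9.1116.

9.11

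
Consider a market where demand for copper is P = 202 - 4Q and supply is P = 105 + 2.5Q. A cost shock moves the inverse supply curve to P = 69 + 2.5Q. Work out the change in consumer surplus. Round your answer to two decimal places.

391.95

Initial equilibrium: Q_0 = 14.9231, P_0 = 142.3077; CS_0 = (1/2)(14.9231)(59.6923) = 445.3964, PS_0 = (1/2)(14.9231)(37.3077) = 278.3728.
New equilibrium: 202 - 4Q = 69 + 2.5Q gives Q_1 = 20.4615, P_1 = 120.1538; CS_1 = 837.3491, PS_1 = 523.3432.
Change in consumer surplus = 837.3491 - 445.3964 = 391.9527.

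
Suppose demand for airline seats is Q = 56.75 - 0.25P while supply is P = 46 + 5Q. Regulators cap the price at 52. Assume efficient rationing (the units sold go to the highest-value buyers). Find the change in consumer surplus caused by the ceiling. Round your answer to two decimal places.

Rewriting demand in inverse form: P = 227 - 4Q.
Without the control, 227 - 4Q = 46 + 5Q so Q* = 20.1111 and P* = 146.5556.
At P = 52, sellers supply (52 - 46)/5 = 1.2 while buyers want more, so the quantity traded is 1.2 at price 52.
CS goes from (1/2)(20.1111)(80.4444) = 808.9136 to 207.12 (computed as (227 - 52)(1.2) - (1/2)(4)(1.2)^2), a change of -601.7936.

-601.79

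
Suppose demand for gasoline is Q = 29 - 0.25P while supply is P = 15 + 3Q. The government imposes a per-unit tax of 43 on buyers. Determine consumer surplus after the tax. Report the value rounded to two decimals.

Rewriting demand in inverse form: P = 116 - 4Q.
Without the tax, 116 - 4Q = 15 + 3Q so Q* = 14.4286 and P* = 58.2857.
A tax on buyers shifts demand down by 43: (116 - 43) - 4Q = 15 + 3Q, so Q_t = 8.2857. Buyers pay P_b = 82.8571; sellers receive P_s = P_b - 43 = 39.8571.
CS = (1/2)(Q_t)(116 - P_b) = (1/2)(8.2857)(33.1429) = 137.3061.

137.31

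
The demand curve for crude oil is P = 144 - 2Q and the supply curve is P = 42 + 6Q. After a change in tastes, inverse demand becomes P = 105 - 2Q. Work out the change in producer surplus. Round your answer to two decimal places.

Initial equilibrium: Q_0 = 12.75, P_0 = 118.5; CS_0 = (1/2)(12.75)(25.5) = 162.5625, PS_0 = (1/2)(12.75)(76.5) = 487.6875.
New equilibrium: 105 - 2Q = 42 + 6Q gives Q_1 = 7.875, P_1 = 89.25; CS_1 = 62.0156, PS_1 = 186.0469.
Change in producer surplus = 186.0469 - 487.6875 = -301.6406.

-301.64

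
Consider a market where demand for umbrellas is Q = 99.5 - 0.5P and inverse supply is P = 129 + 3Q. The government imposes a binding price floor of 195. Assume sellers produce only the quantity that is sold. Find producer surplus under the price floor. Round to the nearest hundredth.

Rewriting demand in inverse form: P = 199 - 2Q.
Free-market equilibrium: 199 - 2Q = 129 + 3Q gives Q* = 14, P* = 171.
At P = 195, buyers demand (199 - 195)/2 = 2 while sellers would supply more, so the quantity traded is 2 at price 195.
The supply price at Q = 2 is 135. PS is the trapezoid between 195 and supply over [0, 2]: (1/2)[(195 - 129) + (195 - 135)](2) = 126.

126.00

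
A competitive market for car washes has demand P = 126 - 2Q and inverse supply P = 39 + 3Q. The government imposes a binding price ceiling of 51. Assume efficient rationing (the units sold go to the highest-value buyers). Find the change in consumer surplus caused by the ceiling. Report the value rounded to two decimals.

-18.76

Without the control, 126 - 2Q = 39 + 3Q so Q* = 17.4 and P* = 91.2.
At the ceiling price 51, quantity supplied is (51 - 39)/3 = 4; supply is the short side, so Q = 4 trades at P = 51.
CS goes from (1/2)(17.4)(34.8) = 302.76 to 284 (computed as (126 - 51)(4) - (1/2)(2)(4)^2), a change of -18.76.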